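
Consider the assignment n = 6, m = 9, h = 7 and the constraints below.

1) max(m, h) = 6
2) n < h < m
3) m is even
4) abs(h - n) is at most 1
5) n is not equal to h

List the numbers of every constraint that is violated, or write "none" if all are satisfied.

1) max(9, 7) = 9, not 6 — violated.
2) values 6 < 7 < 9 — satisfied.
3) m = 9 is odd — violated.
4) abs(7 - 6) = 1; 1 ≤ 1 — satisfied.
5) n = 6, h = 7; distinct — satisfied.

No — constraints 1 and 3 are not satisfied.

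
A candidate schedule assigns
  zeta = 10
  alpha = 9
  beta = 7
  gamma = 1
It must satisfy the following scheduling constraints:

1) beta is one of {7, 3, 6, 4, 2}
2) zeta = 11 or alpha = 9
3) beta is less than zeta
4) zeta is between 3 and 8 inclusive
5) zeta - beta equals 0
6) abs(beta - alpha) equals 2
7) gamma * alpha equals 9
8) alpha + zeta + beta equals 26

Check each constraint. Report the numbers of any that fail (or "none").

The assignment fails constraints 4, 5.

1) beta = 7 is in {7, 3, 6, 4, 2} — holds.
2) zeta = 10 ≠ 11, but alpha = 9 = 9 (second disjunct) — holds.
3) beta = 7, zeta = 10; 7 < 10 — holds.
4) zeta = 10 is outside [3, 8] — does not hold.
5) zeta - beta = 10 - 7 = 3, not 0 — does not hold.
6) abs(7 - 9) = 2 — holds.
7) gamma * alpha = 1 * 9 = 9 — holds.
8) alpha + zeta + beta = 9 + 10 + 7 = 26 — holds.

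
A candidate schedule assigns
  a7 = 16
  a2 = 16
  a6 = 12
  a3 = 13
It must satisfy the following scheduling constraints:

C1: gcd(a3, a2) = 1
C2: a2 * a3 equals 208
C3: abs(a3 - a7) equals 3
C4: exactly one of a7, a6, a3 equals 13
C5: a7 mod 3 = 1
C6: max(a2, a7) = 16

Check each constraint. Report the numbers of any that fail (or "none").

C1: gcd(13, 16) = 1  yes
C2: a2 * a3 = 16 * 13 = 208  yes
C3: abs(13 - 16) = 3  yes
C4: a7=16, a6=12, a3=13; 1 of them equals 13  yes
C5: 16 mod 3 = 1  yes
C6: max(16, 16) = 16  yes

None — every constraint holds.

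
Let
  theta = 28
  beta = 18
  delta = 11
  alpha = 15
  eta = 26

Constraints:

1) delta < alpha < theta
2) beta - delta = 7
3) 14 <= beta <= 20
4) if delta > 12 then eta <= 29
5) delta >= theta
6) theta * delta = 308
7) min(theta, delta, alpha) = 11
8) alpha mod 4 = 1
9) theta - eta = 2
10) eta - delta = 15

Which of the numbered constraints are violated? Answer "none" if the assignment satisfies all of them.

The assignment fails constraints 5, 8.

1) values 11 < 15 < 28  yes
2) beta - delta = 18 - 11 = 7  yes
3) beta = 18 lies in [14, 20]  yes
4) delta = 11, not > 12; antecedent false, conditional vacuously true  yes
5) delta = 11, theta = 28; 11 < 28 (want ≥)  no
6) theta * delta = 28 * 11 = 308  yes
7) min(28, 11, 15) = 11  yes
8) 15 mod 4 = 3, not 1  no
9) theta - eta = 28 - 26 = 2  yes
10) eta - delta = 26 - 11 = 15  yes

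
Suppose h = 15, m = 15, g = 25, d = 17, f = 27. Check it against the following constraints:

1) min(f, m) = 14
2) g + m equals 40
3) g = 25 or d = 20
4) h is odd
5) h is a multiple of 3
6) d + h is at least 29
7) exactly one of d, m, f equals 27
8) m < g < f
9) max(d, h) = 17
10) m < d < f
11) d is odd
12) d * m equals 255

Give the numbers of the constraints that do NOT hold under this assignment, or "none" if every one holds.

1) min(27, 15) = 15, not 14 — does not hold.
2) g + m = 25 + 15 = 40 — holds.
3) g = 25 = 25 (first disjunct) — holds.
4) h = 15 is odd — holds.
5) 15 / 3 = 5, so 3 divides 15 — holds.
6) d + h = 17 + 15 = 32; 32 ≥ 29 — holds.
7) d=17, m=15, f=27; 1 of them equals 27 — holds.
8) values 15 < 25 < 27 — holds.
9) max(17, 15) = 17 — holds.
10) values 15 < 17 < 27 — holds.
11) d = 17 is odd — holds.
12) d * m = 17 * 15 = 255 — holds.

The assignment fails constraint 1.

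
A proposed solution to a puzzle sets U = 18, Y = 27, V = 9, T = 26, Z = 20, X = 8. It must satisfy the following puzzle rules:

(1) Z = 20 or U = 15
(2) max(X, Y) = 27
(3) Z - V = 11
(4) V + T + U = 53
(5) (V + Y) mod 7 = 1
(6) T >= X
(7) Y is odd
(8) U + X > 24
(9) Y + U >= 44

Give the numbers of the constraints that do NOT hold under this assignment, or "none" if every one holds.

(1) Z = 20 = 20 (first disjunct) — satisfied.
(2) max(8, 27) = 27 — satisfied.
(3) Z - V = 20 - 9 = 11 — satisfied.
(4) V + T + U = 9 + 26 + 18 = 53 — satisfied.
(5) V + Y = 36; 36 mod 7 = 1 — satisfied.
(6) T = 26, X = 8; 26 ≥ 8 — satisfied.
(7) Y = 27 is odd — satisfied.
(8) U + X = 18 + 8 = 26; 26 > 24 — satisfied.
(9) Y + U = 27 + 18 = 45; 45 ≥ 44 — satisfied.

All constraints are satisfied.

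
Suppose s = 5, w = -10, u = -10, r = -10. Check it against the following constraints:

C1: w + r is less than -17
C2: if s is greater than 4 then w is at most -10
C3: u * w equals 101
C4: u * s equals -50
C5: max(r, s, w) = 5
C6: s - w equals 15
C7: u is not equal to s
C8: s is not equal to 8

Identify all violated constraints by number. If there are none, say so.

Constraint 3 does not hold.

C1: w + r = -10 + (-10) = -20; -20 < -17 — holds.
C2: s = 5 > 4, so we need w ≤ -10; w = -10 ≤ -10 — holds.
C3: u * w = -10 * (-10) = 100, not 101 — fails.
C4: u * s = -10 * 5 = -50 — holds.
C5: max(-10, 5, -10) = 5 — holds.
C6: s - w = 5 - (-10) = 15 — holds.
C7: u = -10, s = 5; distinct — holds.
C8: s = 5, and 5 ≠ 8 — holds.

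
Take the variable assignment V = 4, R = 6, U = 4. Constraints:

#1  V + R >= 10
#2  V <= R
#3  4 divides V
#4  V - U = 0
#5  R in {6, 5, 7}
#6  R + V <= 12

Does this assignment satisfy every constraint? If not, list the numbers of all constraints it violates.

#1 V + R = 4 + 6 = 10; 10 ≥ 10  yes
#2 V = 4, R = 6; 4 ≤ 6  yes
#3 4 / 4 = 1, so 4 divides 4  yes
#4 V - U = 4 - 4 = 0  yes
#5 R = 6 is in {6, 5, 7}  yes
#6 R + V = 6 + 4 = 10; 10 ≤ 12  yes

None — every constraint holds.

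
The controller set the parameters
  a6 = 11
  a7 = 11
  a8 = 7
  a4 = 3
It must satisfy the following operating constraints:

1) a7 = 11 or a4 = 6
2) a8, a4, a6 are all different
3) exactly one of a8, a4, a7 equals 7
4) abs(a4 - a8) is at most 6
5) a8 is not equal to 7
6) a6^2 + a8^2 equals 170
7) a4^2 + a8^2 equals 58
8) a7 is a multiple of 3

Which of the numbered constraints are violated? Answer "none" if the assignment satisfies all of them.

1) a7 = 11 = 11 (first disjunct)  ✓
2) values 7, 3, 11 are pairwise distinct  ✓
3) a8=7, a4=3, a7=11; 1 of them equals 7  ✓
4) abs(3 - 7) = 4; 4 ≤ 6  ✓
5) a8 = 7, but 7 is required to differ  ✗
6) a6^2 + a8^2 = 11^2 + 7^2 = 121 + 49 = 170  ✓
7) a4^2 + a8^2 = 3^2 + 7^2 = 9 + 49 = 58  ✓
8) 11 = 3*3 + 2, so 3 does not divide 11  ✗

Constraints 5, 8 do not hold.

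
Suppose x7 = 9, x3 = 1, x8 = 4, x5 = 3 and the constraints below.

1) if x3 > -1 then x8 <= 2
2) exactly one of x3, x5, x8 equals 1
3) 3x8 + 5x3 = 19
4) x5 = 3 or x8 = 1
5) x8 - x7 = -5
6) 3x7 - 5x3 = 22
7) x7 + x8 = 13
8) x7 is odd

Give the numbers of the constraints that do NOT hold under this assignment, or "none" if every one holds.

Violated: 1 and 3.

1) x3 = 1 > -1, so we need x8 ≤ 2; but x8 = 4 > 2  FAIL
2) x3=1, x5=3, x8=4; 1 of them equals 1  OK
3) 3x8 + 5x3 = 3(4) + 5(1) = 17, not 19  FAIL
4) x5 = 3 = 3 (first disjunct)  OK
5) x8 - x7 = 4 - 9 = -5  OK
6) 3x7 - 5x3 = 3(9) - 5(1) = 22  OK
7) x7 + x8 = 9 + 4 = 13  OK
8) x7 = 9 is odd  OK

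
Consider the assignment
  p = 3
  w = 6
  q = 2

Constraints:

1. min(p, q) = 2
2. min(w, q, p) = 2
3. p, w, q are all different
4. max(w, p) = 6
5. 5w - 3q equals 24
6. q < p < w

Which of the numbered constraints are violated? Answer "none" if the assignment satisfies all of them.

All constraints are satisfied.

1. min(3, 2) = 2  holds
2. min(6, 2, 3) = 2  holds
3. values 3, 6, 2 are pairwise distinct  holds
4. max(6, 3) = 6  holds
5. 5w - 3q = 5(6) - 3(2) = 24  holds
6. values 2 < 3 < 6  holds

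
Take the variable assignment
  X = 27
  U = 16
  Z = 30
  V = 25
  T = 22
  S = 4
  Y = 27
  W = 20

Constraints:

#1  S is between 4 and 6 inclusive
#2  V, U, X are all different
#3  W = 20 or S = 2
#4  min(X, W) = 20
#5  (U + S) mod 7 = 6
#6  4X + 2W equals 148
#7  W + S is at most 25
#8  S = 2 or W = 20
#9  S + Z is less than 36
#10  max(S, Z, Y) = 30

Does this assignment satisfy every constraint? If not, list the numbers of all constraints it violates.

#1 S = 4 lies in [4, 6]  true
#2 values 25, 16, 27 are pairwise distinct  true
#3 W = 20 = 20 (first disjunct)  true
#4 min(27, 20) = 20  true
#5 U + S = 20; 20 mod 7 = 6  true
#6 4X + 2W = 4(27) + 2(20) = 148  true
#7 W + S = 20 + 4 = 24; 24 ≤ 25  true
#8 S = 4 ≠ 2, but W = 20 = 20 (second disjunct)  true
#9 S + Z = 4 + 30 = 34; 34 < 36  true
#10 max(4, 30, 27) = 30  true

No violations.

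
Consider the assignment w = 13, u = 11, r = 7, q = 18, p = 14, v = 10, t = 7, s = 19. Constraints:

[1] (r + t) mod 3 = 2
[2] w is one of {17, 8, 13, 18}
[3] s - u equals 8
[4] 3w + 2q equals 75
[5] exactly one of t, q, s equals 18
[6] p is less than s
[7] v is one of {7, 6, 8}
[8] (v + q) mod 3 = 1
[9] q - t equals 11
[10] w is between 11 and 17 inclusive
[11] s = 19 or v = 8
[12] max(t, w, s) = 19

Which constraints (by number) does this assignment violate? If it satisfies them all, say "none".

[1] r + t = 14; 14 mod 3 = 2  holds
[2] w = 13 is in {17, 8, 13, 18}  holds
[3] s - u = 19 - 11 = 8  holds
[4] 3w + 2q = 3(13) + 2(18) = 75  holds
[5] t=7, q=18, s=19; 1 of them equals 18  holds
[6] p = 14, s = 19; 14 < 19  holds
[7] v = 10 is not in {7, 6, 8}  fails
[8] v + q = 28; 28 mod 3 = 1  holds
[9] q - t = 18 - 7 = 11  holds
[10] w = 13 lies in [11, 17]  holds
[11] s = 19 = 19 (first disjunct)  holds
[12] max(7, 13, 19) = 19  holds

Constraint 7 is violated.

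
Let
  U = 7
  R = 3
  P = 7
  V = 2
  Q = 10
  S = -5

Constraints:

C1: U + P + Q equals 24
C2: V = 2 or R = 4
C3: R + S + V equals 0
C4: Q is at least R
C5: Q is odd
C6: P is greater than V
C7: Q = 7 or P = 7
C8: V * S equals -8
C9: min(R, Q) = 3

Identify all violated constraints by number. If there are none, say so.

C1: U + P + Q = 7 + 7 + 10 = 24 — satisfied.
C2: V = 2 = 2 (first disjunct) — satisfied.
C3: R + S + V = 3 + (-5) + 2 = 0 — satisfied.
C4: Q = 10, R = 3; 10 ≥ 3 — satisfied.
C5: Q = 10 is even — violated.
C6: P = 7, V = 2; 7 > 2 — satisfied.
C7: Q = 10 ≠ 7, but P = 7 = 7 (second disjunct) — satisfied.
C8: V * S = 2 * (-5) = -10, not -8 — violated.
C9: min(3, 10) = 3 — satisfied.

The assignment fails constraints 5 and 8.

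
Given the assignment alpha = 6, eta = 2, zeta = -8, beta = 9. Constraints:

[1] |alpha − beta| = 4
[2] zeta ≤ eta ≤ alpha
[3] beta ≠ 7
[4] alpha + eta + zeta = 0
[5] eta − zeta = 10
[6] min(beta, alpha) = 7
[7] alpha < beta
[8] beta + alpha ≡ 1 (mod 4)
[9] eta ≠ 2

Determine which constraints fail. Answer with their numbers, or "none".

The assignment fails constraints 1, 6, 8, 9.

[1] |6 − 9| = 3, not 4  ✗
[2] values -8 ≤ 2 ≤ 6  ✓
[3] beta = 9, and 9 ≠ 7  ✓
[4] alpha + eta + zeta = 6 + 2 + (-8) = 0  ✓
[5] eta − zeta = 2 − (-8) = 10  ✓
[6] min(9, 6) = 6, not 7  ✗
[7] alpha = 6, beta = 9; 6 < 9  ✓
[8] beta + alpha = 15; 15 mod 4 = 3, not 1  ✗
[9] eta = 2, but 2 is required to differ  ✗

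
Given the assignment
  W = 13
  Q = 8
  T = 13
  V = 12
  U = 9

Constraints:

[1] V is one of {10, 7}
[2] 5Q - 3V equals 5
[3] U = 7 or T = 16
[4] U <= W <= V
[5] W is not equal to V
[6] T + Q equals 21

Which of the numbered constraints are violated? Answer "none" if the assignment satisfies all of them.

[1] V = 12 is not in {10, 7} — does not hold.
[2] 5Q - 3V = 5(8) - 3(12) = 4, not 5 — does not hold.
[3] U = 9 ≠ 7 and T = 13 ≠ 16; both disjuncts false — does not hold.
[4] values 9, 13, 12; W = 13 is not <= V = 12 — does not hold.
[5] W = 13, V = 12; distinct — holds.
[6] T + Q = 13 + 8 = 21 — holds.

Constraints 1, 2, 3, 4 are violated.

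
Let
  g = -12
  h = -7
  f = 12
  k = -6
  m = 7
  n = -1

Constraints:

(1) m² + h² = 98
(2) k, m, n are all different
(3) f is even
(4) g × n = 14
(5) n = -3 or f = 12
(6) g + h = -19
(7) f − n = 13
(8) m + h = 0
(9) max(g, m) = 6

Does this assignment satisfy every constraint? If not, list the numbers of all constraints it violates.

The assignment fails constraints 4 and 9.

(1) m² + h² = 7² + (-7)² = 49 + 49 = 98 — holds.
(2) values -6, 7, -1 are pairwise distinct — holds.
(3) f = 12 is even — holds.
(4) g × n = -12 × (-1) = 12, not 14 — fails.
(5) n = -1 ≠ -3, but f = 12 = 12 (second disjunct) — holds.
(6) g + h = -12 + (-7) = -19 — holds.
(7) f − n = 12 − (-1) = 13 — holds.
(8) m + h = 7 + (-7) = 0 — holds.
(9) max(-12, 7) = 7, not 6 — fails.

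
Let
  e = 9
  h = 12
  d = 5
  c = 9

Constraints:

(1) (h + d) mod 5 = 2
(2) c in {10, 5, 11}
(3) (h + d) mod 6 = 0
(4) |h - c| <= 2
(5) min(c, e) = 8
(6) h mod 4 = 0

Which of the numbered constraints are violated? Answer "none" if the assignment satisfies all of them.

The assignment fails constraints 2, 3, 4, and 5.

(1) h + d = 17; 17 mod 5 = 2  ✔
(2) c = 9 is not in {10, 5, 11}  ✘
(3) h + d = 17; 17 mod 6 = 5, not 0  ✘
(4) |12 - 9| = 3; 3 > 2, exceeds bound 2  ✘
(5) min(9, 9) = 9, not 8  ✘
(6) 12 mod 4 = 0  ✔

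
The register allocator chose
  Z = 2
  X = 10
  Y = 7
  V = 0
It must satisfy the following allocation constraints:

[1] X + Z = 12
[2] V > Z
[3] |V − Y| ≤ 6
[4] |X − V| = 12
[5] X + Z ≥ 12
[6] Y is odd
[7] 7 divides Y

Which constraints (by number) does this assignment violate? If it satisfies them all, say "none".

[1] X + Z = 10 + 2 = 12 — satisfied.
[2] V = 0, Z = 2; 0 ≤ 2 (want >) — violated.
[3] |0 − 7| = 7; 7 > 6, exceeds bound 6 — violated.
[4] |10 − 0| = 10, not 12 — violated.
[5] X + Z = 10 + 2 = 12; 12 ≥ 12 — satisfied.
[6] Y = 7 is odd — satisfied.
[7] 7 / 7 = 1, so 7 divides 7 — satisfied.

Constraints 2, 3, 4 do not hold.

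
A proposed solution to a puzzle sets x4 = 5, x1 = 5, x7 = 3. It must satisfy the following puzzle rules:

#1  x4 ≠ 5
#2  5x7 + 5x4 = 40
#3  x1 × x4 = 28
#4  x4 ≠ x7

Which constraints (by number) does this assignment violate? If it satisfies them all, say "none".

#1 x4 = 5, but 5 is required to differ  FAIL
#2 5x7 + 5x4 = 5(3) + 5(5) = 40  OK
#3 x1 × x4 = 5 × 5 = 25, not 28  FAIL
#4 x4 = 5, x7 = 3; distinct  OK

No — constraints 1 and 3 are not satisfied.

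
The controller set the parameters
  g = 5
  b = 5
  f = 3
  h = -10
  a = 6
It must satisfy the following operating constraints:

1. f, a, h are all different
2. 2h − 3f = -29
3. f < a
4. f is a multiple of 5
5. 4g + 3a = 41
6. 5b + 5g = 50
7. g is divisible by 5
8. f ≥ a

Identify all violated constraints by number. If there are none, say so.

Constraints 4, 5, and 8 do not hold.

1. values 3, 6, -10 are pairwise distinct — holds.
2. 2h − 3f = 2(-10) − 3(3) = -29 — holds.
3. f = 3, a = 6; 3 < 6 — holds.
4. 3 = 5×0 + 3, so 5 does not divide 3 — fails.
5. 4g + 3a = 4(5) + 3(6) = 38, not 41 — fails.
6. 5b + 5g = 5(5) + 5(5) = 50 — holds.
7. 5 / 5 = 1, so 5 divides 5 — holds.
8. f = 3, a = 6; 3 < 6 (want ≥) — fails.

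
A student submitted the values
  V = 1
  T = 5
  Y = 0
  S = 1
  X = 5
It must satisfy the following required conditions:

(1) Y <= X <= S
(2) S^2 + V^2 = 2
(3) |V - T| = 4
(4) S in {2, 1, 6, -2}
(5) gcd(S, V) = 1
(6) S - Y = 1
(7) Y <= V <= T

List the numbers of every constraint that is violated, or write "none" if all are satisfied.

The assignment fails constraint 1.

(1) values 0, 5, 1; X = 5 is not <= S = 1 — violated.
(2) S^2 + V^2 = 1^2 + 1^2 = 1 + 1 = 2 — satisfied.
(3) |1 - 5| = 4 — satisfied.
(4) S = 1 is in {2, 1, 6, -2} — satisfied.
(5) gcd(1, 1) = 1 — satisfied.
(6) S - Y = 1 - 0 = 1 — satisfied.
(7) values 0 <= 1 <= 5 — satisfied.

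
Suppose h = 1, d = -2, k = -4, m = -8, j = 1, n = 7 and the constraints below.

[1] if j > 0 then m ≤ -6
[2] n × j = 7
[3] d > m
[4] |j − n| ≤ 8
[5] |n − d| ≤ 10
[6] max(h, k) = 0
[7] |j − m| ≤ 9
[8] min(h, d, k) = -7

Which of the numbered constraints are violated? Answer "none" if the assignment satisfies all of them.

[1] j = 1 > 0, so we need m ≤ -6; m = -8 ≤ -6 — holds.
[2] n × j = 7 × 1 = 7 — holds.
[3] d = -2, m = -8; -2 > -8 — holds.
[4] |1 − 7| = 6; 6 ≤ 8 — holds.
[5] |7 − (-2)| = 9; 9 ≤ 10 — holds.
[6] max(1, -4) = 1, not 0 — fails.
[7] |1 − (-8)| = 9; 9 ≤ 9 — holds.
[8] min(1, -2, -4) = -4, not -7 — fails.

The assignment fails constraints 6 and 8.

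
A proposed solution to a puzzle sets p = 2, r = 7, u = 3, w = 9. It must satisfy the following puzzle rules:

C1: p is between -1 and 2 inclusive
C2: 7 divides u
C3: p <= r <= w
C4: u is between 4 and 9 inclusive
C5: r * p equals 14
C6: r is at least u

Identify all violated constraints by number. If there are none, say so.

Constraints 2 and 4 are violated.

C1: p = 2 lies in [-1, 2]  ✔
C2: 3 = 7*0 + 3, so 7 does not divide 3  ✘
C3: values 2 <= 7 <= 9  ✔
C4: u = 3 is outside [4, 9]  ✘
C5: r * p = 7 * 2 = 14  ✔
C6: r = 7, u = 3; 7 ≥ 3  ✔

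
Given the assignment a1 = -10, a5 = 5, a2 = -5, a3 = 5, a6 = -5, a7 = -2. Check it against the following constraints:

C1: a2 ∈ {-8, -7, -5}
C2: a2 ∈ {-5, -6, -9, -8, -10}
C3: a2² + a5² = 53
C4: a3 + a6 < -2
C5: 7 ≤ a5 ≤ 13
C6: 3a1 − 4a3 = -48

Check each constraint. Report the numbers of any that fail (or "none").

Violated: 3, 4, 5, and 6.

C1: a2 = -5 is in {-8, -7, -5}  yes
C2: a2 = -5 is in {-5, -6, -9, -8, -10}  yes
C3: a2² + a5² = (-5)² + 5² = 25 + 25 = 50, not 53  no
C4: a3 + a6 = 5 + (-5) = 0; 0 ≥ -2, bound -2 not met  no
C5: a5 = 5 is outside [7, 13]  no
C6: 3a1 − 4a3 = 3(-10) − 4(5) = -50, not -48  no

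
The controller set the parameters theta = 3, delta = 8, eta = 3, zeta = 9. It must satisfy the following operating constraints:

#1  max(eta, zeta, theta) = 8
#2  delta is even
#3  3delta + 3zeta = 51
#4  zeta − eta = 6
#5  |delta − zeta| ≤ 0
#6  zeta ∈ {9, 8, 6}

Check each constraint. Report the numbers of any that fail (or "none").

No — constraints 1, 5 are not satisfied.

#1 max(3, 9, 3) = 9, not 8 — violated.
#2 delta = 8 is even — satisfied.
#3 3delta + 3zeta = 3(8) + 3(9) = 51 — satisfied.
#4 zeta − eta = 9 − 3 = 6 — satisfied.
#5 |8 − 9| = 1; 1 > 0, exceeds bound 0 — violated.
#6 zeta = 9 is in {9, 8, 6} — satisfied.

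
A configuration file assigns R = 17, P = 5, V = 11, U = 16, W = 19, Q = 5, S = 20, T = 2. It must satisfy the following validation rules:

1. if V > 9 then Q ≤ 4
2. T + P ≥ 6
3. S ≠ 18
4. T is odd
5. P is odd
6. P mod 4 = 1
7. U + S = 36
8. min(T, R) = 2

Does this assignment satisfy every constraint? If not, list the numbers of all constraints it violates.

No — constraints 1 and 4 are not satisfied.

1. V = 11 > 9, so we need Q ≤ 4; but Q = 5 > 4 — does not hold.
2. T + P = 2 + 5 = 7; 7 ≥ 6 — holds.
3. S = 20, and 20 ≠ 18 — holds.
4. T = 2 is even — does not hold.
5. P = 5 is odd — holds.
6. 5 mod 4 = 1 — holds.
7. U + S = 16 + 20 = 36 — holds.
8. min(2, 17) = 2 — holds.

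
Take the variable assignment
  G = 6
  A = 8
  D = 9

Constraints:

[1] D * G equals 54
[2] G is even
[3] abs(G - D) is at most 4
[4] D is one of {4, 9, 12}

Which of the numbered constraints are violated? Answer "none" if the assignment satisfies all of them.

No violations.

[1] D * G = 9 * 6 = 54 — holds.
[2] G = 6 is even — holds.
[3] abs(6 - 9) = 3; 3 ≤ 4 — holds.
[4] D = 9 is in {4, 9, 12} — holds.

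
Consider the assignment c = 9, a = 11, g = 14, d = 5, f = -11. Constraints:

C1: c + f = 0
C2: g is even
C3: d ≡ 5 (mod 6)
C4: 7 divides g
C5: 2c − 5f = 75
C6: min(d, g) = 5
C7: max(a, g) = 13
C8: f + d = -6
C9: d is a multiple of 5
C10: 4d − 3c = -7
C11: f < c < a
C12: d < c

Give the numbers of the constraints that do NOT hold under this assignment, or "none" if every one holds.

C1: c + f = 9 + (-11) = -2, not 0 — fails.
C2: g = 14 is even — holds.
C3: 5 mod 6 = 5 — holds.
C4: 14 / 7 = 2, so 7 divides 14 — holds.
C5: 2c − 5f = 2(9) − 5(-11) = 73, not 75 — fails.
C6: min(5, 14) = 5 — holds.
C7: max(11, 14) = 14, not 13 — fails.
C8: f + d = -11 + 5 = -6 — holds.
C9: 5 / 5 = 1, so 5 divides 5 — holds.
C10: 4d − 3c = 4(5) − 3(9) = -7 — holds.
C11: values -11 < 9 < 11 — holds.
C12: d = 5, c = 9; 5 < 9 — holds.

Violated: 1, 5, and 7.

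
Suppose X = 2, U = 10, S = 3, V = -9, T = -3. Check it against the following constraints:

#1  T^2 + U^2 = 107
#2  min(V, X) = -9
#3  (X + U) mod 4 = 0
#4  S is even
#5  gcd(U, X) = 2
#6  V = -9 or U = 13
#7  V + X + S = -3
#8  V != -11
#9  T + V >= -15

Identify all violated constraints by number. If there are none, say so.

#1 T^2 + U^2 = (-3)^2 + 10^2 = 9 + 100 = 109, not 107 — violated.
#2 min(-9, 2) = -9 — satisfied.
#3 X + U = 12; 12 mod 4 = 0 — satisfied.
#4 S = 3 is odd — violated.
#5 gcd(10, 2) = 2 — satisfied.
#6 V = -9 = -9 (first disjunct) — satisfied.
#7 V + X + S = -9 + 2 + 3 = -4, not -3 — violated.
#8 V = -9, and -9 ≠ -11 — satisfied.
#9 T + V = -3 + (-9) = -12; -12 ≥ -15 — satisfied.

Constraints 1, 4, and 7 are violated.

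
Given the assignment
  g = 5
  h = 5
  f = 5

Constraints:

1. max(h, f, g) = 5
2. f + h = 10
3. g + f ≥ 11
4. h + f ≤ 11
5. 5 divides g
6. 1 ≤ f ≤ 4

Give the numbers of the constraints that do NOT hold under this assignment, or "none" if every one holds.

The assignment fails constraints 3, 6.

1. max(5, 5, 5) = 5 — holds.
2. f + h = 5 + 5 = 10 — holds.
3. g + f = 5 + 5 = 10; 10 < 11, bound 11 not met — does not hold.
4. h + f = 5 + 5 = 10; 10 ≤ 11 — holds.
5. 5 / 5 = 1, so 5 divides 5 — holds.
6. f = 5 is outside [1, 4] — does not hold.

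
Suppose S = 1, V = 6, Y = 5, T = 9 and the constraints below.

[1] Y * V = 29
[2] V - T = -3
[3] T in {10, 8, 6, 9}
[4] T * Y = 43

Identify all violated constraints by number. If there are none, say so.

[1] Y * V = 5 * 6 = 30, not 29 — does not hold.
[2] V - T = 6 - 9 = -3 — holds.
[3] T = 9 is in {10, 8, 6, 9} — holds.
[4] T * Y = 9 * 5 = 45, not 43 — does not hold.

The assignment fails constraints 1 and 4.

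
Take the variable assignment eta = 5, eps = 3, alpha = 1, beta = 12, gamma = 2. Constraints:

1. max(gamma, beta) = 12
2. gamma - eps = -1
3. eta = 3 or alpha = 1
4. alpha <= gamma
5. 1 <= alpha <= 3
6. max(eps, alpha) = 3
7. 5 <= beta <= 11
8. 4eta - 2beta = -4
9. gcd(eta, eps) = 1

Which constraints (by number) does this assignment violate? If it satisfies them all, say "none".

The assignment fails constraint 7.

1. max(2, 12) = 12 — holds.
2. gamma - eps = 2 - 3 = -1 — holds.
3. eta = 5 ≠ 3, but alpha = 1 = 1 (second disjunct) — holds.
4. alpha = 1, gamma = 2; 1 ≤ 2 — holds.
5. alpha = 1 lies in [1, 3] — holds.
6. max(3, 1) = 3 — holds.
7. beta = 12 is outside [5, 11] — does not hold.
8. 4eta - 2beta = 4(5) - 2(12) = -4 — holds.
9. gcd(5, 3) = 1 — holds.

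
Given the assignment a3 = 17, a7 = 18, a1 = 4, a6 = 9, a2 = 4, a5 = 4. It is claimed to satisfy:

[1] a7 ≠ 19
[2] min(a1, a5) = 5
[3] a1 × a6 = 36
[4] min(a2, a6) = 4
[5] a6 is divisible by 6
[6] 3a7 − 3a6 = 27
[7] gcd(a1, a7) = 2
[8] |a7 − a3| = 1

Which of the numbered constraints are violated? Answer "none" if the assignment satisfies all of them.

The assignment fails constraints 2 and 5.

[1] a7 = 18, and 18 ≠ 19 — satisfied.
[2] min(4, 4) = 4, not 5 — violated.
[3] a1 × a6 = 4 × 9 = 36 — satisfied.
[4] min(4, 9) = 4 — satisfied.
[5] 9 = 6×1 + 3, so 6 does not divide 9 — violated.
[6] 3a7 − 3a6 = 3(18) − 3(9) = 27 — satisfied.
[7] gcd(4, 18) = 2 — satisfied.
[8] |18 − 17| = 1 — satisfied.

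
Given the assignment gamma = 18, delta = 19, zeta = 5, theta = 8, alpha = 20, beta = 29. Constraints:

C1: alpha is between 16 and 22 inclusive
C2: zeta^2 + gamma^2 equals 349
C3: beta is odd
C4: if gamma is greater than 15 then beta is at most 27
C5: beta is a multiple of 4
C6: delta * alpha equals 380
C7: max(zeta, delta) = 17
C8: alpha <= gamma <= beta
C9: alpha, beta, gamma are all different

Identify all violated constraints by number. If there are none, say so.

C1: alpha = 20 lies in [16, 22]  ✓
C2: zeta^2 + gamma^2 = 5^2 + 18^2 = 25 + 324 = 349  ✓
C3: beta = 29 is odd  ✓
C4: gamma = 18 > 15, so we need beta ≤ 27; but beta = 29 > 27  ✗
C5: 29 = 4*7 + 1, so 4 does not divide 29  ✗
C6: delta * alpha = 19 * 20 = 380  ✓
C7: max(5, 19) = 19, not 17  ✗
C8: values 20, 18, 29; alpha = 20 is not <= gamma = 18  ✗
C9: values 20, 29, 18 are pairwise distinct  ✓

No — constraints 4, 5, 7, 8 are not satisfied.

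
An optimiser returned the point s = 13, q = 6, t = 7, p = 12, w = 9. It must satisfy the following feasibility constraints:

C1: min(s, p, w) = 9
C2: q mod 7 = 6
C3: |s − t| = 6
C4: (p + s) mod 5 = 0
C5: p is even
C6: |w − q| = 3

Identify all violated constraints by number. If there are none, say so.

None — every constraint holds.

C1: min(13, 12, 9) = 9  OK
C2: 6 mod 7 = 6  OK
C3: |13 − 7| = 6  OK
C4: p + s = 25; 25 mod 5 = 0  OK
C5: p = 12 is even  OK
C6: |9 − 6| = 3  OK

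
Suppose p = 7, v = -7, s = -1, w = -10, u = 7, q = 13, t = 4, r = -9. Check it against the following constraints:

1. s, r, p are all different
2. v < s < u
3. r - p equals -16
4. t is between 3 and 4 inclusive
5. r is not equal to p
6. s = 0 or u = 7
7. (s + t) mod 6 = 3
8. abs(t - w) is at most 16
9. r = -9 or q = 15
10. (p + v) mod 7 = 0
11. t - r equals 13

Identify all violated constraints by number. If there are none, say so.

All constraints are satisfied.

1. values -1, -9, 7 are pairwise distinct — holds.
2. values -7 < -1 < 7 — holds.
3. r - p = -9 - 7 = -16 — holds.
4. t = 4 lies in [3, 4] — holds.
5. r = -9, p = 7; distinct — holds.
6. s = -1 ≠ 0, but u = 7 = 7 (second disjunct) — holds.
7. s + t = 3; 3 mod 6 = 3 — holds.
8. abs(4 - (-10)) = 14; 14 ≤ 16 — holds.
9. r = -9 = -9 (first disjunct) — holds.
10. p + v = 0; 0 mod 7 = 0 — holds.
11. t - r = 4 - (-9) = 13 — holds.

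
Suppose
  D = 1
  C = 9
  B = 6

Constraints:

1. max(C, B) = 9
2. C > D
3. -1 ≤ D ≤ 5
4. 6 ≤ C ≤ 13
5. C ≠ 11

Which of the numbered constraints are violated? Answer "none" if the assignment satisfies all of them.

1. max(9, 6) = 9 — OK.
2. C = 9, D = 1; 9 > 1 — OK.
3. D = 1 lies in [-1, 5] — OK.
4. C = 9 lies in [6, 13] — OK.
5. C = 9, and 9 ≠ 11 — OK.

All constraints are satisfied.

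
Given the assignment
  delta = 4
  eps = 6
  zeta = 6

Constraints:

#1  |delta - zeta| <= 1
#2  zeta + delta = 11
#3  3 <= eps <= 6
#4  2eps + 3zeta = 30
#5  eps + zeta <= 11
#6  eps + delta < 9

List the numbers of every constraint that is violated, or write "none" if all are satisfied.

#1 |4 - 6| = 2; 2 > 1, exceeds bound 1 — fails.
#2 zeta + delta = 6 + 4 = 10, not 11 — fails.
#3 eps = 6 lies in [3, 6] — holds.
#4 2eps + 3zeta = 2(6) + 3(6) = 30 — holds.
#5 eps + zeta = 6 + 6 = 12; 12 > 11, bound 11 not met — fails.
#6 eps + delta = 6 + 4 = 10; 10 ≥ 9, bound 9 not met — fails.

Constraints 1, 2, 5, 6 are violated.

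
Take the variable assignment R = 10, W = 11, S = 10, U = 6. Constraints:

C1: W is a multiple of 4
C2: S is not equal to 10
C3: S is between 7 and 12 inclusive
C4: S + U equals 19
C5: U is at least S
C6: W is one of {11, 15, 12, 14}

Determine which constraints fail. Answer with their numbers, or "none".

Constraints 1, 2, 4, and 5 are violated.

C1: 11 = 4*2 + 3, so 4 does not divide 11 — fails.
C2: S = 10, but 10 is required to differ — fails.
C3: S = 10 lies in [7, 12] — holds.
C4: S + U = 10 + 6 = 16, not 19 — fails.
C5: U = 6, S = 10; 6 < 10 (want ≥) — fails.
C6: W = 11 is in {11, 15, 12, 14} — holds.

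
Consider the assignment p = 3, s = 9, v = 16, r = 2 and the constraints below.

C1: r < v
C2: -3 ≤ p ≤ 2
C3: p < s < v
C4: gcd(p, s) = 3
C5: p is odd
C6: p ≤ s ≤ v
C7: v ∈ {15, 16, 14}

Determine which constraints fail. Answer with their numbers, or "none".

Violated: 2.

C1: r = 2, v = 16; 2 < 16 — holds.
C2: p = 3 is outside [-3, 2] — does not hold.
C3: values 3 < 9 < 16 — holds.
C4: gcd(3, 9) = 3 — holds.
C5: p = 3 is odd — holds.
C6: values 3 ≤ 9 ≤ 16 — holds.
C7: v = 16 is in {15, 16, 14} — holds.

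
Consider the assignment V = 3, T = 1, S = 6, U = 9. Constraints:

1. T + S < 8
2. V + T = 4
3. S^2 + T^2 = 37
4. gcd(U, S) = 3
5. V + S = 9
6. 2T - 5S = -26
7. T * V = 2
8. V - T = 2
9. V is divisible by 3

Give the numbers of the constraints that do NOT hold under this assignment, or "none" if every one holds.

1. T + S = 1 + 6 = 7; 7 < 8 — holds.
2. V + T = 3 + 1 = 4 — holds.
3. S^2 + T^2 = 6^2 + 1^2 = 36 + 1 = 37 — holds.
4. gcd(9, 6) = 3 — holds.
5. V + S = 3 + 6 = 9 — holds.
6. 2T - 5S = 2(1) - 5(6) = -28, not -26 — does not hold.
7. T * V = 1 * 3 = 3, not 2 — does not hold.
8. V - T = 3 - 1 = 2 — holds.
9. 3 / 3 = 1, so 3 divides 3 — holds.

Constraints 6, 7 are violated.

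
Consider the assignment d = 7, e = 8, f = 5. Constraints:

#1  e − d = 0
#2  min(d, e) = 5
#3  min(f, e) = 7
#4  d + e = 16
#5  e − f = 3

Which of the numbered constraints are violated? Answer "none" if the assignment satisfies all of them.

#1 e − d = 8 − 7 = 1, not 0 — does not hold.
#2 min(7, 8) = 7, not 5 — does not hold.
#3 min(5, 8) = 5, not 7 — does not hold.
#4 d + e = 7 + 8 = 15, not 16 — does not hold.
#5 e − f = 8 − 5 = 3 — holds.

No — constraints 1, 2, 3, 4 are not satisfied.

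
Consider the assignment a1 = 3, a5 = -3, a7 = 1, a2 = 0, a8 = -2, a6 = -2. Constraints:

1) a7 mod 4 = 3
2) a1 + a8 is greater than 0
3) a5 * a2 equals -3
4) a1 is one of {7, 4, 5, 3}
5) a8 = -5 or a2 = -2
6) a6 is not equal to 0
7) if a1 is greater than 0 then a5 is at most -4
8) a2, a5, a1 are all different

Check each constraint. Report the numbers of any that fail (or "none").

Constraints 1, 3, 5, 7 do not hold.

1) 1 mod 4 = 1, not 3 — violated.
2) a1 + a8 = 3 + (-2) = 1; 1 > 0 — satisfied.
3) a5 * a2 = -3 * 0 = 0, not -3 — violated.
4) a1 = 3 is in {7, 4, 5, 3} — satisfied.
5) a8 = -2 ≠ -5 and a2 = 0 ≠ -2; both disjuncts false — violated.
6) a6 = -2, and -2 ≠ 0 — satisfied.
7) a1 = 3 > 0, so we need a5 ≤ -4; but a5 = -3 > -4 — violated.
8) values 0, -3, 3 are pairwise distinct — satisfied.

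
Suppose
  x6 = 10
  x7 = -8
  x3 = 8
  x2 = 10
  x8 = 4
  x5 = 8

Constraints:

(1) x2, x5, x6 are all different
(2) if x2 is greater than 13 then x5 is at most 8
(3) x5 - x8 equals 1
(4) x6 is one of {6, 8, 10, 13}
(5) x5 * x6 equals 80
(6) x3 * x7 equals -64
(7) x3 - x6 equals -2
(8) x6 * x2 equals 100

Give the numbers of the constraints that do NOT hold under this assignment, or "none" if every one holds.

Constraints 1, 3 are violated.

(1) x2 = x6 = 10, not all different — violated.
(2) x2 = 10, not > 13; antecedent false, conditional vacuously true — OK.
(3) x5 - x8 = 8 - 4 = 4, not 1 — violated.
(4) x6 = 10 is in {6, 8, 10, 13} — OK.
(5) x5 * x6 = 8 * 10 = 80 — OK.
(6) x3 * x7 = 8 * (-8) = -64 — OK.
(7) x3 - x6 = 8 - 10 = -2 — OK.
(8) x6 * x2 = 10 * 10 = 100 — OK.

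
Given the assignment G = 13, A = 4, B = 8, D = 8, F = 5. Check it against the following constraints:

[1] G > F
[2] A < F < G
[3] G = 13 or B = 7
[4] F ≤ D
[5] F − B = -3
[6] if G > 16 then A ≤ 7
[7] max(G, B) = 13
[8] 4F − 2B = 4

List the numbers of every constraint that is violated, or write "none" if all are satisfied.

The assignment satisfies every constraint.

[1] G = 13, F = 5; 13 > 5 — satisfied.
[2] values 4 < 5 < 13 — satisfied.
[3] G = 13 = 13 (first disjunct) — satisfied.
[4] F = 5, D = 8; 5 ≤ 8 — satisfied.
[5] F − B = 5 − 8 = -3 — satisfied.
[6] G = 13, not > 16; antecedent false, conditional vacuously true — satisfied.
[7] max(13, 8) = 13 — satisfied.
[8] 4F − 2B = 4(5) − 2(8) = 4 — satisfied.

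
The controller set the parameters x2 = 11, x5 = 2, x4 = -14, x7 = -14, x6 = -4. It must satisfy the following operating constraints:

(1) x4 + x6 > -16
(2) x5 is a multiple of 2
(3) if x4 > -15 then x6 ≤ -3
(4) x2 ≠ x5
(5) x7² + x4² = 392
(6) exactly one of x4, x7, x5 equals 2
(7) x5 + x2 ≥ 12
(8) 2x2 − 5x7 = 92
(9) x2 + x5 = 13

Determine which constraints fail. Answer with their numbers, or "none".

(1) x4 + x6 = -14 + (-4) = -18; -18 ≤ -16, bound -16 not met  no
(2) 2 / 2 = 1, so 2 divides 2  yes
(3) x4 = -14 > -15, so we need x6 ≤ -3; x6 = -4 ≤ -3  yes
(4) x2 = 11, x5 = 2; distinct  yes
(5) x7² + x4² = (-14)² + (-14)² = 196 + 196 = 392  yes
(6) x4=-14, x7=-14, x5=2; 1 of them equals 2  yes
(7) x5 + x2 = 2 + 11 = 13; 13 ≥ 12  yes
(8) 2x2 − 5x7 = 2(11) − 5(-14) = 92  yes
(9) x2 + x5 = 11 + 2 = 13  yes

No — constraint 1 is not satisfied.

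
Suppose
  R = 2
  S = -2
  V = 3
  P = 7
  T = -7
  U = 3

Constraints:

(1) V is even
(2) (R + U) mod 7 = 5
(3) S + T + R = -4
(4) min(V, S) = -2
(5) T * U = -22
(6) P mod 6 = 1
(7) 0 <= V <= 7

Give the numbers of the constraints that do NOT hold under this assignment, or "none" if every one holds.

Constraints 1, 3, and 5 do not hold.

(1) V = 3 is odd — does not hold.
(2) R + U = 5; 5 mod 7 = 5 — holds.
(3) S + T + R = -2 + (-7) + 2 = -7, not -4 — does not hold.
(4) min(3, -2) = -2 — holds.
(5) T * U = -7 * 3 = -21, not -22 — does not hold.
(6) 7 mod 6 = 1 — holds.
(7) V = 3 lies in [0, 7] — holds.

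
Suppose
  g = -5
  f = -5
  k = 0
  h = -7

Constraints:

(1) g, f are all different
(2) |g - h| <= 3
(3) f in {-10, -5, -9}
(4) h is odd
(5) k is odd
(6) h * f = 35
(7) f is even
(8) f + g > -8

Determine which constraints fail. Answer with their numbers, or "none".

(1) g = f = -5, not all different — fails.
(2) |-5 - (-7)| = 2; 2 ≤ 3 — holds.
(3) f = -5 is in {-10, -5, -9} — holds.
(4) h = -7 is odd — holds.
(5) k = 0 is even — fails.
(6) h * f = -7 * (-5) = 35 — holds.
(7) f = -5 is odd — fails.
(8) f + g = -5 + (-5) = -10; -10 ≤ -8, bound -8 not met — fails.

No — constraints 1, 5, 7, 8 are not satisfied.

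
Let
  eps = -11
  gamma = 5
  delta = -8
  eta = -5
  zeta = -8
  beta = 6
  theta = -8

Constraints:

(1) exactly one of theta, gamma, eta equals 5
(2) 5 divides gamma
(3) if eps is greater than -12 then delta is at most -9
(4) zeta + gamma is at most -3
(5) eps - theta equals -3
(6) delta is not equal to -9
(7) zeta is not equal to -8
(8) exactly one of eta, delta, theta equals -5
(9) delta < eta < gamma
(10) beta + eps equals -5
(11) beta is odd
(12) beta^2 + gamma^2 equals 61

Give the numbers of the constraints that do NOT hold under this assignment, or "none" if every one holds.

(1) theta=-8, gamma=5, eta=-5; 1 of them equals 5 — satisfied.
(2) 5 / 5 = 1, so 5 divides 5 — satisfied.
(3) eps = -11 > -12, so we need delta ≤ -9; but delta = -8 > -9 — violated.
(4) zeta + gamma = -8 + 5 = -3; -3 ≤ -3 — satisfied.
(5) eps - theta = -11 - (-8) = -3 — satisfied.
(6) delta = -8, and -8 ≠ -9 — satisfied.
(7) zeta = -8, but -8 is required to differ — violated.
(8) eta=-5, delta=-8, theta=-8; 1 of them equals -5 — satisfied.
(9) values -8 < -5 < 5 — satisfied.
(10) beta + eps = 6 + (-11) = -5 — satisfied.
(11) beta = 6 is even — violated.
(12) beta^2 + gamma^2 = 6^2 + 5^2 = 36 + 25 = 61 — satisfied.

Violated: 3, 7, 11.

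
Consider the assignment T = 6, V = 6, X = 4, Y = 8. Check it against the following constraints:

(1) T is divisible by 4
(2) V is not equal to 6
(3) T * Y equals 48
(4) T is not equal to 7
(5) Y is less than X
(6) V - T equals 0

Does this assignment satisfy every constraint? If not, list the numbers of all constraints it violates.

Constraints 1, 2, 5 do not hold.

(1) 6 = 4*1 + 2, so 4 does not divide 6 — violated.
(2) V = 6, but 6 is required to differ — violated.
(3) T * Y = 6 * 8 = 48 — OK.
(4) T = 6, and 6 ≠ 7 — OK.
(5) Y = 8, X = 4; 8 ≥ 4 (want <) — violated.
(6) V - T = 6 - 6 = 0 — OK.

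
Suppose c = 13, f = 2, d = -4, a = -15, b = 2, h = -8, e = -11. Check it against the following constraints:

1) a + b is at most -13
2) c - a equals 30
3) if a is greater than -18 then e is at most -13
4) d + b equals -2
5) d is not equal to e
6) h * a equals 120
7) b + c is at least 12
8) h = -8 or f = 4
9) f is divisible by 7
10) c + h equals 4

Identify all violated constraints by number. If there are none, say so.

The assignment fails constraints 2, 3, 9, 10.

1) a + b = -15 + 2 = -13; -13 ≤ -13 — OK.
2) c - a = 13 - (-15) = 28, not 30 — violated.
3) a = -15 > -18, so we need e ≤ -13; but e = -11 > -13 — violated.
4) d + b = -4 + 2 = -2 — OK.
5) d = -4, e = -11; distinct — OK.
6) h * a = -8 * (-15) = 120 — OK.
7) b + c = 2 + 13 = 15; 15 ≥ 12 — OK.
8) h = -8 = -8 (first disjunct) — OK.
9) 2 = 7*0 + 2, so 7 does not divide 2 — violated.
10) c + h = 13 + (-8) = 5, not 4 — violated.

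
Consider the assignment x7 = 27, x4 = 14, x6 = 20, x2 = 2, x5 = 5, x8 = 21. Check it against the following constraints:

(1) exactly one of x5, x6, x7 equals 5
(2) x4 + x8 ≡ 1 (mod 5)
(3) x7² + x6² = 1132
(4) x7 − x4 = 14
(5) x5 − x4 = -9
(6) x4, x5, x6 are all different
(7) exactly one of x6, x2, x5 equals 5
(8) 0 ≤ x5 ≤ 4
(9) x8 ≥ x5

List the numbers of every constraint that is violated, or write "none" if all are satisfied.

The assignment fails constraints 2, 3, 4, and 8.

(1) x5=5, x6=20, x7=27; 1 of them equals 5  ✓
(2) x4 + x8 = 35; 35 mod 5 = 0, not 1  ✗
(3) x7² + x6² = 27² + 20² = 729 + 400 = 1129, not 1132  ✗
(4) x7 − x4 = 27 − 14 = 13, not 14  ✗
(5) x5 − x4 = 5 − 14 = -9  ✓
(6) values 14, 5, 20 are pairwise distinct  ✓
(7) x6=20, x2=2, x5=5; 1 of them equals 5  ✓
(8) x5 = 5 is outside [0, 4]  ✗
(9) x8 = 21, x5 = 5; 21 ≥ 5  ✓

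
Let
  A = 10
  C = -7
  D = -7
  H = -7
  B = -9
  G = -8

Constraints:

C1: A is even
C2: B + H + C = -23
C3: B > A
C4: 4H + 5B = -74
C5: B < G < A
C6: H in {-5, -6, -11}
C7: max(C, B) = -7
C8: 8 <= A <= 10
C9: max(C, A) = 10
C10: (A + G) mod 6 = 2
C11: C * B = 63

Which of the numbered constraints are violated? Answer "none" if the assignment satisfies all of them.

Violated: 3, 4, 6.

C1: A = 10 is even — holds.
C2: B + H + C = -9 + (-7) + (-7) = -23 — holds.
C3: B = -9, A = 10; -9 ≤ 10 (want >) — does not hold.
C4: 4H + 5B = 4(-7) + 5(-9) = -73, not -74 — does not hold.
C5: values -9 < -8 < 10 — holds.
C6: H = -7 is not in {-5, -6, -11} — does not hold.
C7: max(-7, -9) = -7 — holds.
C8: A = 10 lies in [8, 10] — holds.
C9: max(-7, 10) = 10 — holds.
C10: A + G = 2; 2 mod 6 = 2 — holds.
C11: C * B = -7 * (-9) = 63 — holds.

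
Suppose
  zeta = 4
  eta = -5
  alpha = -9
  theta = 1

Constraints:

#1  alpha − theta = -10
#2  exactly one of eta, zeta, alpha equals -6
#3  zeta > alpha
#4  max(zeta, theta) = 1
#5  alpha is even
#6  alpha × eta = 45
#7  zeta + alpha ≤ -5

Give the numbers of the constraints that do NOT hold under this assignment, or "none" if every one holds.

#1 alpha − theta = -9 − 1 = -10  true
#2 eta=-5, zeta=4, alpha=-9; 0 of them equal -6, not exactly one  false
#3 zeta = 4, alpha = -9; 4 > -9  true
#4 max(4, 1) = 4, not 1  false
#5 alpha = -9 is odd  false
#6 alpha × eta = -9 × (-5) = 45  true
#7 zeta + alpha = 4 + (-9) = -5; -5 ≤ -5  true

The assignment fails constraints 2, 4, and 5.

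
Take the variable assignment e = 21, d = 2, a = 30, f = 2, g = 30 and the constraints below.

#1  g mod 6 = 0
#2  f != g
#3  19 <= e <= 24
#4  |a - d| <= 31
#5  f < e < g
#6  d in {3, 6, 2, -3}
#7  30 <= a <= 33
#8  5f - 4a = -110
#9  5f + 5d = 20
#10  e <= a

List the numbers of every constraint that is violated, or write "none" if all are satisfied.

#1 30 mod 6 = 0  ✔
#2 f = 2, g = 30; distinct  ✔
#3 e = 21 lies in [19, 24]  ✔
#4 |30 - 2| = 28; 28 ≤ 31  ✔
#5 values 2 < 21 < 30  ✔
#6 d = 2 is in {3, 6, 2, -3}  ✔
#7 a = 30 lies in [30, 33]  ✔
#8 5f - 4a = 5(2) - 4(30) = -110  ✔
#9 5f + 5d = 5(2) + 5(2) = 20  ✔
#10 e = 21, a = 30; 21 ≤ 30  ✔

The assignment satisfies every constraint.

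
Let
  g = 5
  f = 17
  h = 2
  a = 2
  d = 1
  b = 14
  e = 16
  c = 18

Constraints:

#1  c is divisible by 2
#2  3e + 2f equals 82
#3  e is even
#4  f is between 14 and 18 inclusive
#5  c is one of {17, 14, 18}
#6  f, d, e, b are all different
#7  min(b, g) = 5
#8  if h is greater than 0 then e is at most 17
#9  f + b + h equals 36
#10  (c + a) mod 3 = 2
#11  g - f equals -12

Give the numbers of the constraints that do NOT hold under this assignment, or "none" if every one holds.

#1 18 / 2 = 9, so 2 divides 18 — OK.
#2 3e + 2f = 3(16) + 2(17) = 82 — OK.
#3 e = 16 is even — OK.
#4 f = 17 lies in [14, 18] — OK.
#5 c = 18 is in {17, 14, 18} — OK.
#6 values 17, 1, 16, 14 are pairwise distinct — OK.
#7 min(14, 5) = 5 — OK.
#8 h = 2 > 0, so we need e ≤ 17; e = 16 ≤ 17 — OK.
#9 f + b + h = 17 + 14 + 2 = 33, not 36 — violated.
#10 c + a = 20; 20 mod 3 = 2 — OK.
#11 g - f = 5 - 17 = -12 — OK.

Constraint 9 is violated.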